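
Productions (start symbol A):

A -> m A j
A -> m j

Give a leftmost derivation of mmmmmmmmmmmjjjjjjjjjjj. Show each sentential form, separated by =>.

A => mAj => mmAjj => mmmAjjj => mmmmAjjjj => mmmmmAjjjjj => mmmmmmAjjjjjj => mmmmmmmAjjjjjjj => mmmmmmmmAjjjjjjjj => mmmmmmmmmAjjjjjjjjj => mmmmmmmmmmAjjjjjjjjjj => mmmmmmmmmmmjjjjjjjjjjj

A => mAj   [A -> m A j]
mAj => mmAjj   [A -> m A j]
mmAjj => mmmAjjj   [A -> m A j]
mmmAjjj => mmmmAjjjj   [A -> m A j]
mmmmAjjjj => mmmmmAjjjjj   [A -> m A j]
mmmmmAjjjjj => mmmmmmAjjjjjj   [A -> m A j]
mmmmmmAjjjjjj => mmmmmmmAjjjjjjj   [A -> m A j]
mmmmmmmAjjjjjjj => mmmmmmmmAjjjjjjjj   [A -> m A j]
mmmmmmmmAjjjjjjjj => mmmmmmmmmAjjjjjjjjj   [A -> m A j]
mmmmmmmmmAjjjjjjjjj => mmmmmmmmmmAjjjjjjjjjj   [A -> m A j]
mmmmmmmmmmAjjjjjjjjjj => mmmmmmmmmmmjjjjjjjjjjj   [A -> m j]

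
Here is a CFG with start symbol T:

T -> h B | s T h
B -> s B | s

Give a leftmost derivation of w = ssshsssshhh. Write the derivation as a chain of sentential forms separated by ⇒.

T ⇒ sTh   [T -> s T h]
sTh ⇒ ssThh   [T -> s T h]
ssThh ⇒ sssThhh   [T -> s T h]
sssThhh ⇒ ssshBhhh   [T -> h B]
ssshBhhh ⇒ ssshsBhhh   [B -> s B]
ssshsBhhh ⇒ ssshssBhhh   [B -> s B]
ssshssBhhh ⇒ ssshsssBhhh   [B -> s B]
ssshsssBhhh ⇒ ssshsssshhh   [B -> s]

T ⇒ sTh ⇒ ssThh ⇒ sssThhh ⇒ ssshBhhh ⇒ ssshsBhhh ⇒ ssshssBhhh ⇒ ssshsssBhhh ⇒ ssshsssshhh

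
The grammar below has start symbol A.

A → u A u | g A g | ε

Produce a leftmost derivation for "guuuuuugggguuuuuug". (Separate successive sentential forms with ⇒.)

A⇒gAg⇒guAug⇒guuAuug⇒guuuAuuug⇒guuuuAuuuug⇒guuuuuAuuuuug⇒guuuuuuAuuuuuug⇒guuuuuugAguuuuuug⇒guuuuuuggAgguuuuuug⇒guuuuuugggguuuuuug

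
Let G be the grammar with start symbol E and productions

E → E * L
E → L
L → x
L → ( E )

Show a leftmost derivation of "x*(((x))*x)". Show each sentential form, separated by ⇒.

E ⇒ E*L   [E → E * L]
E*L ⇒ L*L   [E → L]
L*L ⇒ x*L   [L → x]
x*L ⇒ x*(E)   [L → ( E )]
x*(E) ⇒ x*(E*L)   [E → E * L]
x*(E*L) ⇒ x*(L*L)   [E → L]
x*(L*L) ⇒ x*((E)*L)   [L → ( E )]
x*((E)*L) ⇒ x*((L)*L)   [E → L]
x*((L)*L) ⇒ x*(((E))*L)   [L → ( E )]
x*(((E))*L) ⇒ x*(((L))*L)   [E → L]
x*(((L))*L) ⇒ x*(((x))*L)   [L → x]
x*(((x))*L) ⇒ x*(((x))*x)   [L → x]

E⇒E*L⇒L*L⇒x*L⇒x*(E)⇒x*(E*L)⇒x*(L*L)⇒x*((E)*L)⇒x*((L)*L)⇒x*(((E))*L)⇒x*(((L))*L)⇒x*(((x))*L)⇒x*(((x))*x)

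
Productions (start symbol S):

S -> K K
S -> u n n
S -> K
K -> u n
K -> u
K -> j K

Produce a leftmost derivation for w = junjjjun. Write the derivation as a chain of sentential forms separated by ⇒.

S ⇒ KK   [S -> K K]
KK ⇒ jKK   [K -> j K]
jKK ⇒ junK   [K -> u n]
junK ⇒ junjK   [K -> j K]
junjK ⇒ junjjK   [K -> j K]
junjjK ⇒ junjjjK   [K -> j K]
junjjjK ⇒ junjjjun   [K -> u n]

S⇒KK⇒jKK⇒junK⇒junjK⇒junjjK⇒junjjjK⇒junjjjun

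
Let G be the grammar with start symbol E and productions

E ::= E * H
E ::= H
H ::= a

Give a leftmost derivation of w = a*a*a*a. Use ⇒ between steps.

E ⇒ E*H ⇒ E*H*H ⇒ E*H*H*H ⇒ H*H*H*H ⇒ a*H*H*H ⇒ a*a*H*H ⇒ a*a*a*H ⇒ a*a*a*a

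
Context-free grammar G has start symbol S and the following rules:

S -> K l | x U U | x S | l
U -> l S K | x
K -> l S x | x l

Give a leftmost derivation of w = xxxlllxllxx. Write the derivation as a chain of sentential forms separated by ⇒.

S ⇒ xS ⇒ xxS ⇒ xxxUU ⇒ xxxlSKU ⇒ xxxllKU ⇒ xxxlllSxU ⇒ xxxlllKlxU ⇒ xxxlllxllxU ⇒ xxxlllxllxx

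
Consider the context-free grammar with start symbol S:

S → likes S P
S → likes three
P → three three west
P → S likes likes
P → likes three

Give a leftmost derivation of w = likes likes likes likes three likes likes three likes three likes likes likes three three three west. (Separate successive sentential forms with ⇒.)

S ⇒ likes S P   [S → likes S P]
likes S P ⇒ likes likes S P P   [S → likes S P]
likes likes S P P ⇒ likes likes likes S P P P   [S → likes S P]
likes likes likes S P P P ⇒ likes likes likes likes three P P P   [S → likes three]
likes likes likes likes three P P P ⇒ likes likes likes likes three S likes likes P P   [P → S likes likes]
likes likes likes likes three S likes likes P P ⇒ likes likes likes likes three likes S P likes likes P P   [S → likes S P]
likes likes likes likes three likes S P likes likes P P ⇒ likes likes likes likes three likes likes three P likes likes P P   [S → likes three]
likes likes likes likes three likes likes three P likes likes P P ⇒ likes likes likes likes three likes likes three likes three likes likes P P   [P → likes three]
likes likes likes likes three likes likes three likes three likes likes P P ⇒ likes likes likes likes three likes likes three likes three likes likes likes three P   [P → likes three]
likes likes likes likes three likes likes three likes three likes likes likes three P ⇒ likes likes likes likes three likes likes three likes three likes likes likes three three three west   [P → three three west]

S ⇒ likes S P ⇒ likes likes S P P ⇒ likes likes likes S P P P ⇒ likes likes likes likes three P P P ⇒ likes likes likes likes three S likes likes P P ⇒ likes likes likes likes three likes S P likes likes P P ⇒ likes likes likes likes three likes likes three P likes likes P P ⇒ likes likes likes likes three likes likes three likes three likes likes P P ⇒ likes likes likes likes three likes likes three likes three likes likes likes three P ⇒ likes likes likes likes three likes likes three likes three likes likes likes three three three west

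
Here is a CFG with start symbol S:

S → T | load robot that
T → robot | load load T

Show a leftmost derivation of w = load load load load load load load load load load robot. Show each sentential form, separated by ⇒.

S ⇒ T ⇒ load load T ⇒ load load load load T ⇒ load load load load load load T ⇒ load load load load load load load load T ⇒ load load load load load load load load load load T ⇒ load load load load load load load load load load robot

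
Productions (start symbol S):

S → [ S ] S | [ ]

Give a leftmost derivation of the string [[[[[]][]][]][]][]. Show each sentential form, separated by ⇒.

S ⇒ [S]S   [S → [ S ] S]
[S]S ⇒ [[S]S]S   [S → [ S ] S]
[[S]S]S ⇒ [[[S]S]S]S   [S → [ S ] S]
[[[S]S]S]S ⇒ [[[[S]S]S]S]S   [S → [ S ] S]
[[[[S]S]S]S]S ⇒ [[[[[]]S]S]S]S   [S → [ ]]
[[[[[]]S]S]S]S ⇒ [[[[[]][]]S]S]S   [S → [ ]]
[[[[[]][]]S]S]S ⇒ [[[[[]][]][]]S]S   [S → [ ]]
[[[[[]][]][]]S]S ⇒ [[[[[]][]][]][]]S   [S → [ ]]
[[[[[]][]][]][]]S ⇒ [[[[[]][]][]][]][]   [S → [ ]]

S⇒[S]S⇒[[S]S]S⇒[[[S]S]S]S⇒[[[[S]S]S]S]S⇒[[[[[]]S]S]S]S⇒[[[[[]][]]S]S]S⇒[[[[[]][]][]]S]S⇒[[[[[]][]][]][]]S⇒[[[[[]][]][]][]][]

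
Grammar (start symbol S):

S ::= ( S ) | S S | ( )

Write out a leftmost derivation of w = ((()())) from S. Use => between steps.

S => (S)   [S ::= ( S )]
(S) => ((S))   [S ::= ( S )]
((S)) => ((SS))   [S ::= S S]
((SS)) => ((()S))   [S ::= ( )]
((()S)) => ((()()))   [S ::= ( )]

S => (S) => ((S)) => ((SS)) => ((()S)) => ((()()))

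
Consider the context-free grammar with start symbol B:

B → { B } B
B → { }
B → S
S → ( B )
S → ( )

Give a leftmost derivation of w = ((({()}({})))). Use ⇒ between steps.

B ⇒ S ⇒ (B) ⇒ (S) ⇒ ((B)) ⇒ ((S)) ⇒ (((B))) ⇒ ((({B}B))) ⇒ ((({S}B))) ⇒ ((({()}B))) ⇒ ((({()}S))) ⇒ ((({()}(B)))) ⇒ ((({()}({}))))

B ⇒ S   [B → S]
S ⇒ (B)   [S → ( B )]
(B) ⇒ (S)   [B → S]
(S) ⇒ ((B))   [S → ( B )]
((B)) ⇒ ((S))   [B → S]
((S)) ⇒ (((B)))   [S → ( B )]
(((B))) ⇒ ((({B}B)))   [B → { B } B]
((({B}B))) ⇒ ((({S}B)))   [B → S]
((({S}B))) ⇒ ((({()}B)))   [S → ( )]
((({()}B))) ⇒ ((({()}S)))   [B → S]
((({()}S))) ⇒ ((({()}(B))))   [S → ( B )]
((({()}(B)))) ⇒ ((({()}({}))))   [B → { }]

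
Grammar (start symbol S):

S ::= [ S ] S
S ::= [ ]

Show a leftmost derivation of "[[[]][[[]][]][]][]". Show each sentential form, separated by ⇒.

S⇒[S]S⇒[[S]S]S⇒[[[]]S]S⇒[[[]][S]S]S⇒[[[]][[S]S]S]S⇒[[[]][[[]]S]S]S⇒[[[]][[[]][]]S]S⇒[[[]][[[]][]][]]S⇒[[[]][[[]][]][]][]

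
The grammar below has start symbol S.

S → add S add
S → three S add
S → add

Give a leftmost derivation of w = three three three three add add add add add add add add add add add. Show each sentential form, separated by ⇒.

S ⇒ three S add ⇒ three three S add add ⇒ three three three S add add add ⇒ three three three three S add add add add ⇒ three three three three add S add add add add add ⇒ three three three three add add S add add add add add add ⇒ three three three three add add add S add add add add add add add ⇒ three three three three add add add add add add add add add add add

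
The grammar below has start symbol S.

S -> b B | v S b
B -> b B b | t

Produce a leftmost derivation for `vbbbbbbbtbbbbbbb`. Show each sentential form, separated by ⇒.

S ⇒ vSb ⇒ vbBb ⇒ vbbBbb ⇒ vbbbBbbb ⇒ vbbbbBbbbb ⇒ vbbbbbBbbbbb ⇒ vbbbbbbBbbbbbb ⇒ vbbbbbbbBbbbbbbb ⇒ vbbbbbbbtbbbbbbb

S ⇒ vSb   [S -> v S b]
vSb ⇒ vbBb   [S -> b B]
vbBb ⇒ vbbBbb   [B -> b B b]
vbbBbb ⇒ vbbbBbbb   [B -> b B b]
vbbbBbbb ⇒ vbbbbBbbbb   [B -> b B b]
vbbbbBbbbb ⇒ vbbbbbBbbbbb   [B -> b B b]
vbbbbbBbbbbb ⇒ vbbbbbbBbbbbbb   [B -> b B b]
vbbbbbbBbbbbbb ⇒ vbbbbbbbBbbbbbbb   [B -> b B b]
vbbbbbbbBbbbbbbb ⇒ vbbbbbbbtbbbbbbb   [B -> t]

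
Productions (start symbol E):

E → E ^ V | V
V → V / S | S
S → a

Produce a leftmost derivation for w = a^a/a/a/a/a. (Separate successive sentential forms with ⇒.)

E ⇒ E^V   [E → E ^ V]
E^V ⇒ V^V   [E → V]
V^V ⇒ S^V   [V → S]
S^V ⇒ a^V   [S → a]
a^V ⇒ a^V/S   [V → V / S]
a^V/S ⇒ a^V/S/S   [V → V / S]
a^V/S/S ⇒ a^V/S/S/S   [V → V / S]
a^V/S/S/S ⇒ a^V/S/S/S/S   [V → V / S]
a^V/S/S/S/S ⇒ a^S/S/S/S/S   [V → S]
a^S/S/S/S/S ⇒ a^a/S/S/S/S   [S → a]
a^a/S/S/S/S ⇒ a^a/a/S/S/S   [S → a]
a^a/a/S/S/S ⇒ a^a/a/a/S/S   [S → a]
a^a/a/a/S/S ⇒ a^a/a/a/a/S   [S → a]
a^a/a/a/a/S ⇒ a^a/a/a/a/a   [S → a]

E ⇒ E^V ⇒ V^V ⇒ S^V ⇒ a^V ⇒ a^V/S ⇒ a^V/S/S ⇒ a^V/S/S/S ⇒ a^V/S/S/S/S ⇒ a^S/S/S/S/S ⇒ a^a/S/S/S/S ⇒ a^a/a/S/S/S ⇒ a^a/a/a/S/S ⇒ a^a/a/a/a/S ⇒ a^a/a/a/a/a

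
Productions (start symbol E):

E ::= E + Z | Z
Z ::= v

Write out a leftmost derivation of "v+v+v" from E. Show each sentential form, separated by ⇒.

E ⇒ E+Z   [E ::= E + Z]
E+Z ⇒ E+Z+Z   [E ::= E + Z]
E+Z+Z ⇒ Z+Z+Z   [E ::= Z]
Z+Z+Z ⇒ v+Z+Z   [Z ::= v]
v+Z+Z ⇒ v+v+Z   [Z ::= v]
v+v+Z ⇒ v+v+v   [Z ::= v]

E ⇒ E+Z ⇒ E+Z+Z ⇒ Z+Z+Z ⇒ v+Z+Z ⇒ v+v+Z ⇒ v+v+v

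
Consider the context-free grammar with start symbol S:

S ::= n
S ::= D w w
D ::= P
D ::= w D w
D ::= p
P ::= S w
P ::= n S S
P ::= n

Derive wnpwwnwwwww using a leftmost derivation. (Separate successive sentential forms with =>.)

S => Dww   [S ::= D w w]
Dww => wDwww   [D ::= w D w]
wDwww => wPwww   [D ::= P]
wPwww => wnSSwww   [P ::= n S S]
wnSSwww => wnDwwSwww   [S ::= D w w]
wnDwwSwww => wnpwwSwww   [D ::= p]
wnpwwSwww => wnpwwDwwwww   [S ::= D w w]
wnpwwDwwwww => wnpwwPwwwww   [D ::= P]
wnpwwPwwwww => wnpwwnwwwww   [P ::= n]

S => Dww => wDwww => wPwww => wnSSwww => wnDwwSwww => wnpwwSwww => wnpwwDwwwww => wnpwwPwwwww => wnpwwnwwwww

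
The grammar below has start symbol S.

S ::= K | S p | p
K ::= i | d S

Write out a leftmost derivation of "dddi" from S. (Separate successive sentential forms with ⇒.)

S ⇒ K   [S ::= K]
K ⇒ dS   [K ::= d S]
dS ⇒ dK   [S ::= K]
dK ⇒ ddS   [K ::= d S]
ddS ⇒ ddK   [S ::= K]
ddK ⇒ dddS   [K ::= d S]
dddS ⇒ dddK   [S ::= K]
dddK ⇒ dddi   [K ::= i]

S ⇒ K ⇒ dS ⇒ dK ⇒ ddS ⇒ ddK ⇒ dddS ⇒ dddK ⇒ dddi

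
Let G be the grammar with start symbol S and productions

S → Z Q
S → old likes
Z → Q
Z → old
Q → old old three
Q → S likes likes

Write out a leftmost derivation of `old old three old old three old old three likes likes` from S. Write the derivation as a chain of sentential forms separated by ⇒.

S ⇒ Z Q ⇒ Q Q ⇒ old old three Q ⇒ old old three S likes likes ⇒ old old three Z Q likes likes ⇒ old old three Q Q likes likes ⇒ old old three old old three Q likes likes ⇒ old old three old old three old old three likes likes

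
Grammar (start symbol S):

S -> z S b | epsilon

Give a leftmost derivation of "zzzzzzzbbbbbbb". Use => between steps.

S=>zSb=>zzSbb=>zzzSbbb=>zzzzSbbbb=>zzzzzSbbbbb=>zzzzzzSbbbbbb=>zzzzzzzSbbbbbbb=>zzzzzzzbbbbbbb

S => zSb   [S -> z S b]
zSb => zzSbb   [S -> z S b]
zzSbb => zzzSbbb   [S -> z S b]
zzzSbbb => zzzzSbbbb   [S -> z S b]
zzzzSbbbb => zzzzzSbbbbb   [S -> z S b]
zzzzzSbbbbb => zzzzzzSbbbbbb   [S -> z S b]
zzzzzzSbbbbbb => zzzzzzzSbbbbbbb   [S -> z S b]
zzzzzzzSbbbbbbb => zzzzzzzbbbbbbb   [S -> epsilon]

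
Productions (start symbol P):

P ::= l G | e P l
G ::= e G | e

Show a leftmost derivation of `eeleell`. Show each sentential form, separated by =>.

P => ePl => eePll => eelGll => eeleGll => eeleell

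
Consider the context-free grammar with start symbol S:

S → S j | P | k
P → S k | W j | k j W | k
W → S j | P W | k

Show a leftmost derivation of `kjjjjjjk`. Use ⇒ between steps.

S ⇒ P ⇒ Sk ⇒ Sjk ⇒ Pjk ⇒ Wjjk ⇒ Sjjjk ⇒ Sjjjjk ⇒ Pjjjjk ⇒ Wjjjjjk ⇒ Sjjjjjjk ⇒ kjjjjjjk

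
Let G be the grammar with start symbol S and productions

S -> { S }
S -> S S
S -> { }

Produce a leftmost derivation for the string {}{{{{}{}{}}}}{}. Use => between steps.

S => SS   [S -> S S]
SS => SSS   [S -> S S]
SSS => {}SS   [S -> { }]
{}SS => {}{S}S   [S -> { S }]
{}{S}S => {}{{S}}S   [S -> { S }]
{}{{S}}S => {}{{{S}}}S   [S -> { S }]
{}{{{S}}}S => {}{{{SS}}}S   [S -> S S]
{}{{{SS}}}S => {}{{{SSS}}}S   [S -> S S]
{}{{{SSS}}}S => {}{{{{}SS}}}S   [S -> { }]
{}{{{{}SS}}}S => {}{{{{}{}S}}}S   [S -> { }]
{}{{{{}{}S}}}S => {}{{{{}{}{}}}}S   [S -> { }]
{}{{{{}{}{}}}}S => {}{{{{}{}{}}}}{}   [S -> { }]

S=>SS=>SSS=>{}SS=>{}{S}S=>{}{{S}}S=>{}{{{S}}}S=>{}{{{SS}}}S=>{}{{{SSS}}}S=>{}{{{{}SS}}}S=>{}{{{{}{}S}}}S=>{}{{{{}{}{}}}}S=>{}{{{{}{}{}}}}{}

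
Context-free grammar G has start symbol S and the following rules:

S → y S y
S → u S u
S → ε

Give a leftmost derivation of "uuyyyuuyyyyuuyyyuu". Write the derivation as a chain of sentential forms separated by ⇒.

S⇒uSu⇒uuSuu⇒uuySyuu⇒uuyySyyuu⇒uuyyySyyyuu⇒uuyyyuSuyyyuu⇒uuyyyuuSuuyyyuu⇒uuyyyuuySyuuyyyuu⇒uuyyyuuyySyyuuyyyuu⇒uuyyyuuyyyyuuyyyuu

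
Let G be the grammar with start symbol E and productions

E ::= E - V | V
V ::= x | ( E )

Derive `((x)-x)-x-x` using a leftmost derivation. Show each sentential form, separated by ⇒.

E ⇒ E-V   [E ::= E - V]
E-V ⇒ E-V-V   [E ::= E - V]
E-V-V ⇒ V-V-V   [E ::= V]
V-V-V ⇒ (E)-V-V   [V ::= ( E )]
(E)-V-V ⇒ (E-V)-V-V   [E ::= E - V]
(E-V)-V-V ⇒ (V-V)-V-V   [E ::= V]
(V-V)-V-V ⇒ ((E)-V)-V-V   [V ::= ( E )]
((E)-V)-V-V ⇒ ((V)-V)-V-V   [E ::= V]
((V)-V)-V-V ⇒ ((x)-V)-V-V   [V ::= x]
((x)-V)-V-V ⇒ ((x)-x)-V-V   [V ::= x]
((x)-x)-V-V ⇒ ((x)-x)-x-V   [V ::= x]
((x)-x)-x-V ⇒ ((x)-x)-x-x   [V ::= x]

E⇒E-V⇒E-V-V⇒V-V-V⇒(E)-V-V⇒(E-V)-V-V⇒(V-V)-V-V⇒((E)-V)-V-V⇒((V)-V)-V-V⇒((x)-V)-V-V⇒((x)-x)-V-V⇒((x)-x)-x-V⇒((x)-x)-x-x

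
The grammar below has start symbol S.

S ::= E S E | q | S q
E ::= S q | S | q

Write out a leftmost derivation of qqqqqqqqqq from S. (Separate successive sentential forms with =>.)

S => Sq => ESEq => SqSEq => ESEqSEq => SqSEqSEq => SqqSEqSEq => SqqqSEqSEq => qqqqSEqSEq => qqqqqEqSEq => qqqqqqqSEq => qqqqqqqqEq => qqqqqqqqqq

S => Sq   [S ::= S q]
Sq => ESEq   [S ::= E S E]
ESEq => SqSEq   [E ::= S q]
SqSEq => ESEqSEq   [S ::= E S E]
ESEqSEq => SqSEqSEq   [E ::= S q]
SqSEqSEq => SqqSEqSEq   [S ::= S q]
SqqSEqSEq => SqqqSEqSEq   [S ::= S q]
SqqqSEqSEq => qqqqSEqSEq   [S ::= q]
qqqqSEqSEq => qqqqqEqSEq   [S ::= q]
qqqqqEqSEq => qqqqqqqSEq   [E ::= q]
qqqqqqqSEq => qqqqqqqqEq   [S ::= q]
qqqqqqqqEq => qqqqqqqqqq   [E ::= q]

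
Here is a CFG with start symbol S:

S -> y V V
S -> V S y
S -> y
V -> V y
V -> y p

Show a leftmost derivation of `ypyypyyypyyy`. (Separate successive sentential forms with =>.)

S => VSy   [S -> V S y]
VSy => ypSy   [V -> y p]
ypSy => ypyVVy   [S -> y V V]
ypyVVy => ypyVyVy   [V -> V y]
ypyVyVy => ypyVyyVy   [V -> V y]
ypyVyyVy => ypyypyyVy   [V -> y p]
ypyypyyVy => ypyypyyVyy   [V -> V y]
ypyypyyVyy => ypyypyyVyyy   [V -> V y]
ypyypyyVyyy => ypyypyyypyyy   [V -> y p]

S=>VSy=>ypSy=>ypyVVy=>ypyVyVy=>ypyVyyVy=>ypyypyyVy=>ypyypyyVyy=>ypyypyyVyyy=>ypyypyyypyyy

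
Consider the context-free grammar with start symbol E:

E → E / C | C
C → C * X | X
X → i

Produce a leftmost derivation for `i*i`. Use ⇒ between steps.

E⇒C⇒C*X⇒X*X⇒i*X⇒i*i

E ⇒ C   [E → C]
C ⇒ C*X   [C → C * X]
C*X ⇒ X*X   [C → X]
X*X ⇒ i*X   [X → i]
i*X ⇒ i*i   [X → i]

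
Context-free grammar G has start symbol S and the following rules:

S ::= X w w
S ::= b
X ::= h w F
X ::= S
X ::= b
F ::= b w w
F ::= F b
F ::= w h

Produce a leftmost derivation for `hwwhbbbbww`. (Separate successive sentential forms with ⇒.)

S⇒Xww⇒hwFww⇒hwFbww⇒hwFbbww⇒hwFbbbww⇒hwFbbbbww⇒hwwhbbbbww

S ⇒ Xww   [S ::= X w w]
Xww ⇒ hwFww   [X ::= h w F]
hwFww ⇒ hwFbww   [F ::= F b]
hwFbww ⇒ hwFbbww   [F ::= F b]
hwFbbww ⇒ hwFbbbww   [F ::= F b]
hwFbbbww ⇒ hwFbbbbww   [F ::= F b]
hwFbbbbww ⇒ hwwhbbbbww   [F ::= w h]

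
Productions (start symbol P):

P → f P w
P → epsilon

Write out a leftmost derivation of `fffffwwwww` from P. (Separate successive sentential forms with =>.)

P => fPw => ffPww => fffPwww => ffffPwwww => fffffPwwwww => fffffwwwww

P => fPw   [P → f P w]
fPw => ffPww   [P → f P w]
ffPww => fffPwww   [P → f P w]
fffPwww => ffffPwwww   [P → f P w]
ffffPwwww => fffffPwwwww   [P → f P w]
fffffPwwwww => fffffwwwww   [P → epsilon]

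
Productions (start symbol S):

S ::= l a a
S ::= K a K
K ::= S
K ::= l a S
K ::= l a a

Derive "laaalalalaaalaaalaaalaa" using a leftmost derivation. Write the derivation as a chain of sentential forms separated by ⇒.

S⇒KaK⇒laaaK⇒laaalaS⇒laaalaKaK⇒laaalaSaK⇒laaalaKaKaK⇒laaalalaSaKaK⇒laaalalaKaKaKaK⇒laaalalalaaaKaKaK⇒laaalalalaaalaaaKaK⇒laaalalalaaalaaalaaaK⇒laaalalalaaalaaalaaalaa

S ⇒ KaK   [S ::= K a K]
KaK ⇒ laaaK   [K ::= l a a]
laaaK ⇒ laaalaS   [K ::= l a S]
laaalaS ⇒ laaalaKaK   [S ::= K a K]
laaalaKaK ⇒ laaalaSaK   [K ::= S]
laaalaSaK ⇒ laaalaKaKaK   [S ::= K a K]
laaalaKaKaK ⇒ laaalalaSaKaK   [K ::= l a S]
laaalalaSaKaK ⇒ laaalalaKaKaKaK   [S ::= K a K]
laaalalaKaKaKaK ⇒ laaalalalaaaKaKaK   [K ::= l a a]
laaalalalaaaKaKaK ⇒ laaalalalaaalaaaKaK   [K ::= l a a]
laaalalalaaalaaaKaK ⇒ laaalalalaaalaaalaaaK   [K ::= l a a]
laaalalalaaalaaalaaaK ⇒ laaalalalaaalaaalaaalaa   [K ::= l a a]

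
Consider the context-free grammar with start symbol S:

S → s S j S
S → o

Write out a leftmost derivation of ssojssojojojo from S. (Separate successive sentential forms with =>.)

S => sSjS   [S → s S j S]
sSjS => ssSjSjS   [S → s S j S]
ssSjSjS => ssojSjS   [S → o]
ssojSjS => ssojsSjSjS   [S → s S j S]
ssojsSjSjS => ssojssSjSjSjS   [S → s S j S]
ssojssSjSjSjS => ssojssojSjSjS   [S → o]
ssojssojSjSjS => ssojssojojSjS   [S → o]
ssojssojojSjS => ssojssojojojS   [S → o]
ssojssojojojS => ssojssojojojo   [S → o]

S=>sSjS=>ssSjSjS=>ssojSjS=>ssojsSjSjS=>ssojssSjSjSjS=>ssojssojSjSjS=>ssojssojojSjS=>ssojssojojojS=>ssojssojojojo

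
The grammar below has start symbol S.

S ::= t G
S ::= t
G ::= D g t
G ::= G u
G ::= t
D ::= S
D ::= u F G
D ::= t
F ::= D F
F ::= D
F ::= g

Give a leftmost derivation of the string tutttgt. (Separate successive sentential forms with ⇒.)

S ⇒ tG   [S ::= t G]
tG ⇒ tDgt   [G ::= D g t]
tDgt ⇒ tuFGgt   [D ::= u F G]
tuFGgt ⇒ tuDFGgt   [F ::= D F]
tuDFGgt ⇒ tuSFGgt   [D ::= S]
tuSFGgt ⇒ tutFGgt   [S ::= t]
tutFGgt ⇒ tutDGgt   [F ::= D]
tutDGgt ⇒ tuttGgt   [D ::= t]
tuttGgt ⇒ tutttgt   [G ::= t]

S ⇒ tG ⇒ tDgt ⇒ tuFGgt ⇒ tuDFGgt ⇒ tuSFGgt ⇒ tutFGgt ⇒ tutDGgt ⇒ tuttGgt ⇒ tutttgt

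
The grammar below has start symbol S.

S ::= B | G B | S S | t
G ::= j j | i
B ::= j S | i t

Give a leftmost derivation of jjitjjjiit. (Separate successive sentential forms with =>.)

S => SS   [S ::= S S]
SS => GBS   [S ::= G B]
GBS => jjBS   [G ::= j j]
jjBS => jjitS   [B ::= i t]
jjitS => jjitGB   [S ::= G B]
jjitGB => jjitjjB   [G ::= j j]
jjitjjB => jjitjjjS   [B ::= j S]
jjitjjjS => jjitjjjGB   [S ::= G B]
jjitjjjGB => jjitjjjiB   [G ::= i]
jjitjjjiB => jjitjjjiit   [B ::= i t]

S => SS => GBS => jjBS => jjitS => jjitGB => jjitjjB => jjitjjjS => jjitjjjGB => jjitjjjiB => jjitjjjiit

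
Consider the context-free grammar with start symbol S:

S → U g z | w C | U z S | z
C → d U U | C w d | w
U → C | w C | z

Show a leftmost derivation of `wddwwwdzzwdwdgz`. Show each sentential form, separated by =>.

S => Ugz => wCgz => wCwdgz => wCwdwdgz => wdUUwdwdgz => wdCUwdwdgz => wddUUUwdwdgz => wddwCUUwdwdgz => wddwCwdUUwdwdgz => wddwwwdUUwdwdgz => wddwwwdzUwdwdgz => wddwwwdzzwdwdgz

S => Ugz   [S → U g z]
Ugz => wCgz   [U → w C]
wCgz => wCwdgz   [C → C w d]
wCwdgz => wCwdwdgz   [C → C w d]
wCwdwdgz => wdUUwdwdgz   [C → d U U]
wdUUwdwdgz => wdCUwdwdgz   [U → C]
wdCUwdwdgz => wddUUUwdwdgz   [C → d U U]
wddUUUwdwdgz => wddwCUUwdwdgz   [U → w C]
wddwCUUwdwdgz => wddwCwdUUwdwdgz   [C → C w d]
wddwCwdUUwdwdgz => wddwwwdUUwdwdgz   [C → w]
wddwwwdUUwdwdgz => wddwwwdzUwdwdgz   [U → z]
wddwwwdzUwdwdgz => wddwwwdzzwdwdgz   [U → z]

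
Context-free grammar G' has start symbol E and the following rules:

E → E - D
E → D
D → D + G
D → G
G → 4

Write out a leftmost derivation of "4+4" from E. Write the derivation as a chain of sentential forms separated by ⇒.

E⇒D⇒D+G⇒G+G⇒4+G⇒4+4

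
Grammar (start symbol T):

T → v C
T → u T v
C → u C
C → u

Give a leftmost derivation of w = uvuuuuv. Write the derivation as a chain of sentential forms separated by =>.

T => uTv   [T → u T v]
uTv => uvCv   [T → v C]
uvCv => uvuCv   [C → u C]
uvuCv => uvuuCv   [C → u C]
uvuuCv => uvuuuCv   [C → u C]
uvuuuCv => uvuuuuv   [C → u]

T => uTv => uvCv => uvuCv => uvuuCv => uvuuuCv => uvuuuuv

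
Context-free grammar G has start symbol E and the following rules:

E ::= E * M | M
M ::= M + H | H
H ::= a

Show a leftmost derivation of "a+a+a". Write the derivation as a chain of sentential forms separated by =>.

E => M   [E ::= M]
M => M+H   [M ::= M + H]
M+H => M+H+H   [M ::= M + H]
M+H+H => H+H+H   [M ::= H]
H+H+H => a+H+H   [H ::= a]
a+H+H => a+a+H   [H ::= a]
a+a+H => a+a+a   [H ::= a]

E => M => M+H => M+H+H => H+H+H => a+H+H => a+a+H => a+a+a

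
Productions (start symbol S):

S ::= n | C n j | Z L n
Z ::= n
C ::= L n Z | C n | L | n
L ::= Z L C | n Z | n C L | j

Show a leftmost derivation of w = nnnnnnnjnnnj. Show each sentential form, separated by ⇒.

S ⇒ Cnj   [S ::= C n j]
Cnj ⇒ LnZnj   [C ::= L n Z]
LnZnj ⇒ nCLnZnj   [L ::= n C L]
nCLnZnj ⇒ nLLnZnj   [C ::= L]
nLLnZnj ⇒ nnCLLnZnj   [L ::= n C L]
nnCLLnZnj ⇒ nnnLLnZnj   [C ::= n]
nnnLLnZnj ⇒ nnnnCLLnZnj   [L ::= n C L]
nnnnCLLnZnj ⇒ nnnnnLLnZnj   [C ::= n]
nnnnnLLnZnj ⇒ nnnnnnZLnZnj   [L ::= n Z]
nnnnnnZLnZnj ⇒ nnnnnnnLnZnj   [Z ::= n]
nnnnnnnLnZnj ⇒ nnnnnnnjnZnj   [L ::= j]
nnnnnnnjnZnj ⇒ nnnnnnnjnnnj   [Z ::= n]

S ⇒ Cnj ⇒ LnZnj ⇒ nCLnZnj ⇒ nLLnZnj ⇒ nnCLLnZnj ⇒ nnnLLnZnj ⇒ nnnnCLLnZnj ⇒ nnnnnLLnZnj ⇒ nnnnnnZLnZnj ⇒ nnnnnnnLnZnj ⇒ nnnnnnnjnZnj ⇒ nnnnnnnjnnnj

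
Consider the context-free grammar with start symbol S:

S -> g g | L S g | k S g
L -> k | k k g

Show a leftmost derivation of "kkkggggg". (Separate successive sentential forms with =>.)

S => kSg   [S -> k S g]
kSg => kLSgg   [S -> L S g]
kLSgg => kkkgSgg   [L -> k k g]
kkkgSgg => kkkggggg   [S -> g g]

S=>kSg=>kLSgg=>kkkgSgg=>kkkggggg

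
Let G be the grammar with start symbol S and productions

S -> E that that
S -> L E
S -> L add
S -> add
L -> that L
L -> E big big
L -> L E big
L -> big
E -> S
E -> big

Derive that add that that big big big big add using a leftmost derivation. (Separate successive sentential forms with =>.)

S => L add   [S -> L add]
L add => L E big add   [L -> L E big]
L E big add => that L E big add   [L -> that L]
that L E big add => that E big big E big add   [L -> E big big]
that E big big E big add => that S big big E big add   [E -> S]
that S big big E big add => that E that that big big E big add   [S -> E that that]
that E that that big big E big add => that S that that big big E big add   [E -> S]
that S that that big big E big add => that add that that big big E big add   [S -> add]
that add that that big big E big add => that add that that big big big big add   [E -> big]

S => L add => L E big add => that L E big add => that E big big E big add => that S big big E big add => that E that that big big E big add => that S that that big big E big add => that add that that big big E big add => that add that that big big big big add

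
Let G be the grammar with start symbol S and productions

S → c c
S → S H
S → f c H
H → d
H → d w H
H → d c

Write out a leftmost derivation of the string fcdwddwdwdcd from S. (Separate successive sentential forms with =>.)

S=>SH=>SHH=>fcHHH=>fcdwHHH=>fcdwdHH=>fcdwddwHH=>fcdwddwdwHH=>fcdwddwdwdcH=>fcdwddwdwdcd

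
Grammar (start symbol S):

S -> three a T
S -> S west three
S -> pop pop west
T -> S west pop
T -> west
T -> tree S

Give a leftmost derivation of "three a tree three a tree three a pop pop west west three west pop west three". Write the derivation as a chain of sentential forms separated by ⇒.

S ⇒ S west three   [S -> S west three]
S west three ⇒ three a T west three   [S -> three a T]
three a T west three ⇒ three a tree S west three   [T -> tree S]
three a tree S west three ⇒ three a tree three a T west three   [S -> three a T]
three a tree three a T west three ⇒ three a tree three a tree S west three   [T -> tree S]
three a tree three a tree S west three ⇒ three a tree three a tree three a T west three   [S -> three a T]
three a tree three a tree three a T west three ⇒ three a tree three a tree three a S west pop west three   [T -> S west pop]
three a tree three a tree three a S west pop west three ⇒ three a tree three a tree three a S west three west pop west three   [S -> S west three]
three a tree three a tree three a S west three west pop west three ⇒ three a tree three a tree three a pop pop west west three west pop west three   [S -> pop pop west]

S ⇒ S west three ⇒ three a T west three ⇒ three a tree S west three ⇒ three a tree three a T west three ⇒ three a tree three a tree S west three ⇒ three a tree three a tree three a T west three ⇒ three a tree three a tree three a S west pop west three ⇒ three a tree three a tree three a S west three west pop west three ⇒ three a tree three a tree three a pop pop west west three west pop west three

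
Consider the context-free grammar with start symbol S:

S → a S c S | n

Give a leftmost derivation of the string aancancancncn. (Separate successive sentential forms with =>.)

S => aScS   [S → a S c S]
aScS => aaScScS   [S → a S c S]
aaScScS => aancScS   [S → n]
aancScS => aancaScScS   [S → a S c S]
aancaScScS => aancancScS   [S → n]
aancancScS => aancancaScScS   [S → a S c S]
aancancaScScS => aancancancScS   [S → n]
aancancancScS => aancancancncS   [S → n]
aancancancncS => aancancancncn   [S → n]

S => aScS => aaScScS => aancScS => aancaScScS => aancancScS => aancancaScScS => aancancancScS => aancancancncS => aancancancncn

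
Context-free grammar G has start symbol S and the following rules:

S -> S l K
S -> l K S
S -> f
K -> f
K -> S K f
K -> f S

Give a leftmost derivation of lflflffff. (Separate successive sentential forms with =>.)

S => lKS => lfSS => lflKSS => lflfSSS => lflflKSSS => lflflfSSS => lflflffSS => lflflfffS => lflflffff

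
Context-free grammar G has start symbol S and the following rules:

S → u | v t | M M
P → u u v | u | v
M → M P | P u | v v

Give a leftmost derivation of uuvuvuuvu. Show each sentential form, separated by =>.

S => MM => MPM => PuPM => uuvuPM => uuvuvM => uuvuvPu => uuvuvuuvu

S => MM   [S → M M]
MM => MPM   [M → M P]
MPM => PuPM   [M → P u]
PuPM => uuvuPM   [P → u u v]
uuvuPM => uuvuvM   [P → v]
uuvuvM => uuvuvPu   [M → P u]
uuvuvPu => uuvuvuuvu   [P → u u v]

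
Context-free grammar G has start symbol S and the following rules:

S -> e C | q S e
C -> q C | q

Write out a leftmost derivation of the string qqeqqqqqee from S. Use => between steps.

S => qSe => qqSee => qqeCee => qqeqCee => qqeqqCee => qqeqqqCee => qqeqqqqCee => qqeqqqqqee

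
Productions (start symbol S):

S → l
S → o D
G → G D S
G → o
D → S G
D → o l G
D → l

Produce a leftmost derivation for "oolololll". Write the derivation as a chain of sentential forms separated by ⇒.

S⇒oD⇒oolG⇒oolGDS⇒oolGDSDS⇒ooloDSDS⇒oololSDS⇒oololoDDS⇒oolololDS⇒oololollS⇒oolololll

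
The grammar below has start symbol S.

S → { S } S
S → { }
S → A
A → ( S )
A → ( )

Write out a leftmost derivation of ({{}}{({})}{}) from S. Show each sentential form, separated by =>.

S => A => (S) => ({S}S) => ({{}}S) => ({{}}{S}S) => ({{}}{A}S) => ({{}}{(S)}S) => ({{}}{({})}S) => ({{}}{({})}{})

S => A   [S → A]
A => (S)   [A → ( S )]
(S) => ({S}S)   [S → { S } S]
({S}S) => ({{}}S)   [S → { }]
({{}}S) => ({{}}{S}S)   [S → { S } S]
({{}}{S}S) => ({{}}{A}S)   [S → A]
({{}}{A}S) => ({{}}{(S)}S)   [A → ( S )]
({{}}{(S)}S) => ({{}}{({})}S)   [S → { }]
({{}}{({})}S) => ({{}}{({})}{})   [S → { }]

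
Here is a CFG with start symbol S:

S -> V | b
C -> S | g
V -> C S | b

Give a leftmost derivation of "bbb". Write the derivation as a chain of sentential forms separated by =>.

S=>V=>CS=>SS=>VS=>CSS=>SSS=>VSS=>bSS=>bVS=>bbS=>bbV=>bbb

S => V   [S -> V]
V => CS   [V -> C S]
CS => SS   [C -> S]
SS => VS   [S -> V]
VS => CSS   [V -> C S]
CSS => SSS   [C -> S]
SSS => VSS   [S -> V]
VSS => bSS   [V -> b]
bSS => bVS   [S -> V]
bVS => bbS   [V -> b]
bbS => bbV   [S -> V]
bbV => bbb   [V -> b]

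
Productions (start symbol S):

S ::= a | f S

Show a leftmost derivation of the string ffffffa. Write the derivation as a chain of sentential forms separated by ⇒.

S ⇒ fS ⇒ ffS ⇒ fffS ⇒ ffffS ⇒ fffffS ⇒ ffffffS ⇒ ffffffa

S ⇒ fS   [S ::= f S]
fS ⇒ ffS   [S ::= f S]
ffS ⇒ fffS   [S ::= f S]
fffS ⇒ ffffS   [S ::= f S]
ffffS ⇒ fffffS   [S ::= f S]
fffffS ⇒ ffffffS   [S ::= f S]
ffffffS ⇒ ffffffa   [S ::= a]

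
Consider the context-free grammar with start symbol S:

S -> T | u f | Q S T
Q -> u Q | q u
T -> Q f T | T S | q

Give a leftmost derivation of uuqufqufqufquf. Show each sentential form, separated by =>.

S=>T=>QfT=>uQfT=>uuQfT=>uuqufT=>uuqufQfT=>uuqufqufT=>uuqufqufQfT=>uuqufqufqufT=>uuqufqufqufTS=>uuqufqufqufqS=>uuqufqufqufquf

S => T   [S -> T]
T => QfT   [T -> Q f T]
QfT => uQfT   [Q -> u Q]
uQfT => uuQfT   [Q -> u Q]
uuQfT => uuqufT   [Q -> q u]
uuqufT => uuqufQfT   [T -> Q f T]
uuqufQfT => uuqufqufT   [Q -> q u]
uuqufqufT => uuqufqufQfT   [T -> Q f T]
uuqufqufQfT => uuqufqufqufT   [Q -> q u]
uuqufqufqufT => uuqufqufqufTS   [T -> T S]
uuqufqufqufTS => uuqufqufqufqS   [T -> q]
uuqufqufqufqS => uuqufqufqufquf   [S -> u f]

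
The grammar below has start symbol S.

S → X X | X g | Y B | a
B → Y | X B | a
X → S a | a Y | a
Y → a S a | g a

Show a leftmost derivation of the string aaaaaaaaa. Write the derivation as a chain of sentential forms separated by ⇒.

S⇒YB⇒aSaB⇒aXXaB⇒aaYXaB⇒aaaSaXaB⇒aaaXXaXaB⇒aaaaXaXaB⇒aaaaaaXaB⇒aaaaaaaaB⇒aaaaaaaaa

S ⇒ YB   [S → Y B]
YB ⇒ aSaB   [Y → a S a]
aSaB ⇒ aXXaB   [S → X X]
aXXaB ⇒ aaYXaB   [X → a Y]
aaYXaB ⇒ aaaSaXaB   [Y → a S a]
aaaSaXaB ⇒ aaaXXaXaB   [S → X X]
aaaXXaXaB ⇒ aaaaXaXaB   [X → a]
aaaaXaXaB ⇒ aaaaaaXaB   [X → a]
aaaaaaXaB ⇒ aaaaaaaaB   [X → a]
aaaaaaaaB ⇒ aaaaaaaaa   [B → a]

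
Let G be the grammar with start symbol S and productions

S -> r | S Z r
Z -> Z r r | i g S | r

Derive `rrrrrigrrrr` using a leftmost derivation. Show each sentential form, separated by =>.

S => SZr => SZrZr => SZrZrZr => rZrZrZr => rZrrrZrZr => rrrrrZrZr => rrrrrigSrZr => rrrrrigrrZr => rrrrrigrrrr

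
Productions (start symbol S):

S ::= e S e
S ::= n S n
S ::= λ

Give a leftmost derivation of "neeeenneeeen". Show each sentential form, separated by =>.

S=>nSn=>neSen=>neeSeen=>neeeSeeen=>neeeeSeeeen=>neeeenSneeeen=>neeeenneeeen

S => nSn   [S ::= n S n]
nSn => neSen   [S ::= e S e]
neSen => neeSeen   [S ::= e S e]
neeSeen => neeeSeeen   [S ::= e S e]
neeeSeeen => neeeeSeeeen   [S ::= e S e]
neeeeSeeeen => neeeenSneeeen   [S ::= n S n]
neeeenSneeeen => neeeenneeeen   [S ::= λ]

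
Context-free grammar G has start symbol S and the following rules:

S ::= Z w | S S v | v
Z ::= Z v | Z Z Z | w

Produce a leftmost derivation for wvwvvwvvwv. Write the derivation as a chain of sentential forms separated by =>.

S => SSv   [S ::= S S v]
SSv => SSvSv   [S ::= S S v]
SSvSv => ZwSvSv   [S ::= Z w]
ZwSvSv => ZvwSvSv   [Z ::= Z v]
ZvwSvSv => wvwSvSv   [Z ::= w]
wvwSvSv => wvwvvSv   [S ::= v]
wvwvvSv => wvwvvZwv   [S ::= Z w]
wvwvvZwv => wvwvvZvwv   [Z ::= Z v]
wvwvvZvwv => wvwvvZvvwv   [Z ::= Z v]
wvwvvZvvwv => wvwvvwvvwv   [Z ::= w]

S => SSv => SSvSv => ZwSvSv => ZvwSvSv => wvwSvSv => wvwvvSv => wvwvvZwv => wvwvvZvwv => wvwvvZvvwv => wvwvvwvvwv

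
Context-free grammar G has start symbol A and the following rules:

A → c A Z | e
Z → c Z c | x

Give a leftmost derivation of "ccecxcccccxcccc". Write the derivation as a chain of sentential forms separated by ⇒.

A ⇒ cAZ   [A → c A Z]
cAZ ⇒ ccAZZ   [A → c A Z]
ccAZZ ⇒ cceZZ   [A → e]
cceZZ ⇒ ccecZcZ   [Z → c Z c]
ccecZcZ ⇒ ccecxcZ   [Z → x]
ccecxcZ ⇒ ccecxccZc   [Z → c Z c]
ccecxccZc ⇒ ccecxcccZcc   [Z → c Z c]
ccecxcccZcc ⇒ ccecxccccZccc   [Z → c Z c]
ccecxccccZccc ⇒ ccecxcccccZcccc   [Z → c Z c]
ccecxcccccZcccc ⇒ ccecxcccccxcccc   [Z → x]

A⇒cAZ⇒ccAZZ⇒cceZZ⇒ccecZcZ⇒ccecxcZ⇒ccecxccZc⇒ccecxcccZcc⇒ccecxccccZccc⇒ccecxcccccZcccc⇒ccecxcccccxcccc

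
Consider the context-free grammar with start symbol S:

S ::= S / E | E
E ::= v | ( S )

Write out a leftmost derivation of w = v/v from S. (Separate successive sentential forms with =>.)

S => S/E => E/E => v/E => v/v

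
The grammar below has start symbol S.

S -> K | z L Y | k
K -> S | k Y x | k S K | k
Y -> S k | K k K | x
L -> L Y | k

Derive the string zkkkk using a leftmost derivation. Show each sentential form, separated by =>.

S => zLY   [S -> z L Y]
zLY => zkY   [L -> k]
zkY => zkKkK   [Y -> K k K]
zkKkK => zkSkK   [K -> S]
zkSkK => zkkkK   [S -> k]
zkkkK => zkkkk   [K -> k]

S => zLY => zkY => zkKkK => zkSkK => zkkkK => zkkkk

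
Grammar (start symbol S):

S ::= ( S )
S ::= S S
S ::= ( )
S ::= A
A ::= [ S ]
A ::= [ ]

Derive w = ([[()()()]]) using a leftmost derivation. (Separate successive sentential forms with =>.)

S => (S) => (A) => ([S]) => ([A]) => ([[S]]) => ([[SS]]) => ([[SSS]]) => ([[()SS]]) => ([[()()S]]) => ([[()()()]])

S => (S)   [S ::= ( S )]
(S) => (A)   [S ::= A]
(A) => ([S])   [A ::= [ S ]]
([S]) => ([A])   [S ::= A]
([A]) => ([[S]])   [A ::= [ S ]]
([[S]]) => ([[SS]])   [S ::= S S]
([[SS]]) => ([[SSS]])   [S ::= S S]
([[SSS]]) => ([[()SS]])   [S ::= ( )]
([[()SS]]) => ([[()()S]])   [S ::= ( )]
([[()()S]]) => ([[()()()]])   [S ::= ( )]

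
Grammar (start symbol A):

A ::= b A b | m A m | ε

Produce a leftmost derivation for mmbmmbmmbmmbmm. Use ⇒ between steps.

A ⇒ mAm   [A ::= m A m]
mAm ⇒ mmAmm   [A ::= m A m]
mmAmm ⇒ mmbAbmm   [A ::= b A b]
mmbAbmm ⇒ mmbmAmbmm   [A ::= m A m]
mmbmAmbmm ⇒ mmbmmAmmbmm   [A ::= m A m]
mmbmmAmmbmm ⇒ mmbmmbAbmmbmm   [A ::= b A b]
mmbmmbAbmmbmm ⇒ mmbmmbmAmbmmbmm   [A ::= m A m]
mmbmmbmAmbmmbmm ⇒ mmbmmbmmbmmbmm   [A ::= ε]

A⇒mAm⇒mmAmm⇒mmbAbmm⇒mmbmAmbmm⇒mmbmmAmmbmm⇒mmbmmbAbmmbmm⇒mmbmmbmAmbmmbmm⇒mmbmmbmmbmmbmm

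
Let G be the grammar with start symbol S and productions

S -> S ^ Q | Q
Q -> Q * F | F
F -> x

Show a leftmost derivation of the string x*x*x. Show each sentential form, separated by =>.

S => Q   [S -> Q]
Q => Q*F   [Q -> Q * F]
Q*F => Q*F*F   [Q -> Q * F]
Q*F*F => F*F*F   [Q -> F]
F*F*F => x*F*F   [F -> x]
x*F*F => x*x*F   [F -> x]
x*x*F => x*x*x   [F -> x]

S => Q => Q*F => Q*F*F => F*F*F => x*F*F => x*x*F => x*x*x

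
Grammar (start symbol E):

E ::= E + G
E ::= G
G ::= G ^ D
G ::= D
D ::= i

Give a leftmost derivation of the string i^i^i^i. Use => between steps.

E=>G=>G^D=>G^D^D=>G^D^D^D=>D^D^D^D=>i^D^D^D=>i^i^D^D=>i^i^i^D=>i^i^i^i

E => G   [E ::= G]
G => G^D   [G ::= G ^ D]
G^D => G^D^D   [G ::= G ^ D]
G^D^D => G^D^D^D   [G ::= G ^ D]
G^D^D^D => D^D^D^D   [G ::= D]
D^D^D^D => i^D^D^D   [D ::= i]
i^D^D^D => i^i^D^D   [D ::= i]
i^i^D^D => i^i^i^D   [D ::= i]
i^i^i^D => i^i^i^i   [D ::= i]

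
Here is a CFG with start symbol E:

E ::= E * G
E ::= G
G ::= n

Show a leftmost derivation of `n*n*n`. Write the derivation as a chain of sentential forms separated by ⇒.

E ⇒ E*G   [E ::= E * G]
E*G ⇒ E*G*G   [E ::= E * G]
E*G*G ⇒ G*G*G   [E ::= G]
G*G*G ⇒ n*G*G   [G ::= n]
n*G*G ⇒ n*n*G   [G ::= n]
n*n*G ⇒ n*n*n   [G ::= n]

E⇒E*G⇒E*G*G⇒G*G*G⇒n*G*G⇒n*n*G⇒n*n*n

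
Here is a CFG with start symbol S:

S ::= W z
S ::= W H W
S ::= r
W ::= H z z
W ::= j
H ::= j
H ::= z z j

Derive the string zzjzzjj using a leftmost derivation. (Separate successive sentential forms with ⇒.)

S ⇒ WHW   [S ::= W H W]
WHW ⇒ HzzHW   [W ::= H z z]
HzzHW ⇒ zzjzzHW   [H ::= z z j]
zzjzzHW ⇒ zzjzzjW   [H ::= j]
zzjzzjW ⇒ zzjzzjj   [W ::= j]

S ⇒ WHW ⇒ HzzHW ⇒ zzjzzHW ⇒ zzjzzjW ⇒ zzjzzjj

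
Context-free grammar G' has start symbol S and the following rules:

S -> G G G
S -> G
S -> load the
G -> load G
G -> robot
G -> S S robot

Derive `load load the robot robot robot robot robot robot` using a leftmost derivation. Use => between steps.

S => G G G   [S -> G G G]
G G G => load G G G   [G -> load G]
load G G G => load S S robot G G   [G -> S S robot]
load S S robot G G => load load the S robot G G   [S -> load the]
load load the S robot G G => load load the G G G robot G G   [S -> G G G]
load load the G G G robot G G => load load the robot G G robot G G   [G -> robot]
load load the robot G G robot G G => load load the robot robot G robot G G   [G -> robot]
load load the robot robot G robot G G => load load the robot robot robot robot G G   [G -> robot]
load load the robot robot robot robot G G => load load the robot robot robot robot robot G   [G -> robot]
load load the robot robot robot robot robot G => load load the robot robot robot robot robot robot   [G -> robot]

S => G G G => load G G G => load S S robot G G => load load the S robot G G => load load the G G G robot G G => load load the robot G G robot G G => load load the robot robot G robot G G => load load the robot robot robot robot G G => load load the robot robot robot robot robot G => load load the robot robot robot robot robot robot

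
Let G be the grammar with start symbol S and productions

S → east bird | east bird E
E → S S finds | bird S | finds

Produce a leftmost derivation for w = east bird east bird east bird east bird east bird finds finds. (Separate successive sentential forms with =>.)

S => east bird E => east bird S S finds => east bird east bird S finds => east bird east bird east bird E finds => east bird east bird east bird S S finds finds => east bird east bird east bird east bird S finds finds => east bird east bird east bird east bird east bird finds finds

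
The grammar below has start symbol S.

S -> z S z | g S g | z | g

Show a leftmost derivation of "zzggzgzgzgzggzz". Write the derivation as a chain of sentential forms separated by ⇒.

S ⇒ zSz   [S -> z S z]
zSz ⇒ zzSzz   [S -> z S z]
zzSzz ⇒ zzgSgzz   [S -> g S g]
zzgSgzz ⇒ zzggSggzz   [S -> g S g]
zzggSggzz ⇒ zzggzSzggzz   [S -> z S z]
zzggzSzggzz ⇒ zzggzgSgzggzz   [S -> g S g]
zzggzgSgzggzz ⇒ zzggzgzSzgzggzz   [S -> z S z]
zzggzgzSzgzggzz ⇒ zzggzgzgzgzggzz   [S -> g]

S⇒zSz⇒zzSzz⇒zzgSgzz⇒zzggSggzz⇒zzggzSzggzz⇒zzggzgSgzggzz⇒zzggzgzSzgzggzz⇒zzggzgzgzgzggzz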